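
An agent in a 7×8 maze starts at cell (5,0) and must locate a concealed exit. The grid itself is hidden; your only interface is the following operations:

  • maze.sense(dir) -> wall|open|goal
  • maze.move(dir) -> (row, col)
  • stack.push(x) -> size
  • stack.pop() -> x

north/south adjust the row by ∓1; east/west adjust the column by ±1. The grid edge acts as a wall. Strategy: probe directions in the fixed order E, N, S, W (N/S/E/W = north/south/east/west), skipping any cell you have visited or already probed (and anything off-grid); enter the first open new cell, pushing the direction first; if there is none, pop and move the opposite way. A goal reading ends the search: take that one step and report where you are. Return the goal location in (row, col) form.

// 1. maze.sense(dir→east) -> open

// 2. stack.push(x→east) -> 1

// 3. maze.move(dir→east) -> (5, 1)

// 4. maze.sense(dir→east) -> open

// 5. stack.push(x→east) -> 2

// 6. maze.move(dir→east) -> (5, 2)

// 7. maze.sense(dir→east) -> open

// 8. stack.push(x→east) -> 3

// 9. maze.move(dir→east) -> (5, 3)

// 10. maze.sense(dir→east) -> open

// 11. stack.push(x→east) -> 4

// 12. maze.move(dir→east) -> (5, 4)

// 13. maze.sense(dir→east) -> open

// 14. stack.push(x→east) -> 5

// 15. maze.move(dir→east) -> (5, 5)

// 16. maze.sense(dir→east) -> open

// 17. stack.push(x→east) -> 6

// 18. maze.move(dir→east) -> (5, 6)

// 19. maze.sense(dir→east) -> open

// 20. stack.push(x→east) -> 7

// 21. maze.move(dir→east) -> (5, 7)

// 22. maze.sense(dir→north) -> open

// 23. stack.push(x→north) -> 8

// 24. maze.move(dir→north) -> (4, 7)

// 25. maze.sense(dir→north) -> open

// 26. stack.push(x→north) -> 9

// 27. maze.move(dir→north) -> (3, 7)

// 28. maze.sense(dir→north) -> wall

// 29. maze.sense(dir→west) -> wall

// 30. stack.pop() -> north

// 31. maze.move(dir→south) -> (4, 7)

// 32. maze.sense(dir→west) -> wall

// 33. stack.pop() -> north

// 34. maze.move(dir→south) -> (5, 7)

// 35. maze.sense(dir→south) -> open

// 36. stack.push(x→south) -> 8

// 37. maze.move(dir→south) -> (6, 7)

// 38. maze.sense(dir→west) -> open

// 39. stack.push(x→west) -> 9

// 40. maze.move(dir→west) -> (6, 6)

// 41. maze.sense(dir→west) -> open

// 42. stack.push(x→west) -> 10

// 43. maze.move(dir→west) -> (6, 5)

// 44. maze.sense(dir→west) -> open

// 45. stack.push(x→west) -> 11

// 46. maze.move(dir→west) -> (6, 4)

// 47. maze.sense(dir→west) -> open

// 48. stack.push(x→west) -> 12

// 49. maze.move(dir→west) -> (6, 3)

// 50. maze.sense(dir→west) -> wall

// 51. stack.pop() -> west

// 52. maze.move(dir→east) -> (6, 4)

// 53. stack.pop() -> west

// 54. maze.move(dir→east) -> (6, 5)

// 55. stack.pop() -> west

// 56. maze.move(dir→east) -> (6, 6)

// 57. stack.pop() -> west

// 58. maze.move(dir→east) -> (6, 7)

// 59. stack.pop() -> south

// 60. maze.move(dir→north) -> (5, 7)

// 61. stack.pop() -> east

// 62. maze.move(dir→west) -> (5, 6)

// 63. stack.pop() -> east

// 64. maze.move(dir→west) -> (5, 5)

// 65. maze.sense(dir→north) -> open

// 66. stack.push(x→north) -> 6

// 67. maze.move(dir→north) -> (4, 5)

// 68. maze.sense(dir→north) -> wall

// 69. maze.sense(dir→west) -> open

// 70. stack.push(x→west) -> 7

// 71. maze.move(dir→west) -> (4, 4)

// 72. maze.sense(dir→north) -> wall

// 73. maze.sense(dir→west) -> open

// 74. stack.push(x→west) -> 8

// 75. maze.move(dir→west) -> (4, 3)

// 76. maze.sense(dir→north) -> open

// 77. stack.push(x→north) -> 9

// 78. maze.move(dir→north) -> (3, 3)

// 79. maze.sense(dir→north) -> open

// 80. stack.push(x→north) -> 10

// 81. maze.move(dir→north) -> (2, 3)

// 82. maze.sense(dir→east) -> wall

// 83. maze.sense(dir→north) -> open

// 84. stack.push(x→north) -> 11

// 85. maze.move(dir→north) -> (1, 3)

// 86. maze.sense(dir→east) -> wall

// 87. maze.sense(dir→north) -> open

// 88. stack.push(x→north) -> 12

// 89. maze.move(dir→north) -> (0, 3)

// 90. maze.sense(dir→east) -> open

// 91. stack.push(x→east) -> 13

// 92. maze.move(dir→east) -> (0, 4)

// 93. maze.sense(dir→east) -> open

// 94. stack.push(x→east) -> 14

// 95. maze.move(dir→east) -> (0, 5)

// 96. maze.sense(dir→east) -> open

// 97. stack.push(x→east) -> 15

// 98. maze.move(dir→east) -> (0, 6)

// 99. maze.sense(dir→east) -> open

// 100. stack.push(x→east) -> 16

// 101. maze.move(dir→east) -> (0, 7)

// 102. maze.sense(dir→south) -> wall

// 103. stack.pop() -> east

// 104. maze.move(dir→west) -> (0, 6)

// 105. maze.sense(dir→south) -> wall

// 106. stack.pop() -> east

// 107. maze.move(dir→west) -> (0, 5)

// 108. maze.sense(dir→south) -> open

// 109. stack.push(x→south) -> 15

// 110. maze.move(dir→south) -> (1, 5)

// 111. maze.sense(dir→south) -> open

// 112. stack.push(x→south) -> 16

// 113. maze.move(dir→south) -> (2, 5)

// 114. maze.sense(dir→east) -> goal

// 115. maze.move(dir→east) -> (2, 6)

Answer: (2, 6)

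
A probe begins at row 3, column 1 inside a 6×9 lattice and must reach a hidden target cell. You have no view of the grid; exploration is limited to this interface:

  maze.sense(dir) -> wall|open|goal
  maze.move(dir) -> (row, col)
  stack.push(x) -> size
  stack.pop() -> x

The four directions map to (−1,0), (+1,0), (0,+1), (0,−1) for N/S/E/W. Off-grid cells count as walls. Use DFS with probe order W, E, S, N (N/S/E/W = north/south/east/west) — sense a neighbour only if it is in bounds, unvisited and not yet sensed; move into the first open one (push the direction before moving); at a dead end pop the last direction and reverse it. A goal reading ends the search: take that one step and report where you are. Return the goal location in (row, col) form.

! sense(dir→west) == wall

! sense(dir→east) == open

! push(x→east) == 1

! move(dir→east) == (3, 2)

! sense(dir→east) == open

! push(x→east) == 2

! move(dir→east) == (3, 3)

! sense(dir→east) == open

! push(x→east) == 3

! move(dir→east) == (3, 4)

! sense(dir→east) == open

! push(x→east) == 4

! move(dir→east) == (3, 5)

! sense(dir→east) == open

! push(x→east) == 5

! move(dir→east) == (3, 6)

! sense(dir→east) == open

! push(x→east) == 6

! move(dir→east) == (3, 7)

! sense(dir→east) == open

! push(x→east) == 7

! move(dir→east) == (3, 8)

! sense(dir→south) == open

! push(x→south) == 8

! move(dir→south) == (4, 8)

! sense(dir→west) == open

! push(x→west) == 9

! move(dir→west) == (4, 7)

! sense(dir→west) == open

! push(x→west) == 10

! move(dir→west) == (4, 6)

! sense(dir→west) == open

! push(x→west) == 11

! move(dir→west) == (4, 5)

! sense(dir→west) == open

! push(x→west) == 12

! move(dir→west) == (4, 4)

! sense(dir→west) == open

! push(x→west) == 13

! move(dir→west) == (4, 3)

! sense(dir→west) == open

! push(x→west) == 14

! move(dir→west) == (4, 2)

! sense(dir→west) == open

! push(x→west) == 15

! move(dir→west) == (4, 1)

! sense(dir→west) == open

! push(x→west) == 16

! move(dir→west) == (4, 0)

! sense(dir→south) == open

! push(x→south) == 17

! move(dir→south) == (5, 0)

! sense(dir→east) == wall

! pop() == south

! move(dir→north) == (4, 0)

! pop() == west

! move(dir→east) == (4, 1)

! pop() == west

! move(dir→east) == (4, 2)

! sense(dir→south) == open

! push(x→south) == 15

! move(dir→south) == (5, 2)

! sense(dir→east) == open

! push(x→east) == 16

! move(dir→east) == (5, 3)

! sense(dir→east) == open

! push(x→east) == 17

! move(dir→east) == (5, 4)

! sense(dir→east) == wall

! pop() == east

! move(dir→west) == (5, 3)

! pop() == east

! move(dir→west) == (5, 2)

! pop() == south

! move(dir→north) == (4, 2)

! pop() == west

! move(dir→east) == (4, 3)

! pop() == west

! move(dir→east) == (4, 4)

! pop() == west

! move(dir→east) == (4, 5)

! pop() == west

! move(dir→east) == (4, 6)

! sense(dir→south) == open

! push(x→south) == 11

! move(dir→south) == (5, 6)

! sense(dir→east) == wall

! pop() == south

! move(dir→north) == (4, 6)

! pop() == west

! move(dir→east) == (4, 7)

! pop() == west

! move(dir→east) == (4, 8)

! sense(dir→south) == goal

! move(dir→south) == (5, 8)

Answer: (5, 8)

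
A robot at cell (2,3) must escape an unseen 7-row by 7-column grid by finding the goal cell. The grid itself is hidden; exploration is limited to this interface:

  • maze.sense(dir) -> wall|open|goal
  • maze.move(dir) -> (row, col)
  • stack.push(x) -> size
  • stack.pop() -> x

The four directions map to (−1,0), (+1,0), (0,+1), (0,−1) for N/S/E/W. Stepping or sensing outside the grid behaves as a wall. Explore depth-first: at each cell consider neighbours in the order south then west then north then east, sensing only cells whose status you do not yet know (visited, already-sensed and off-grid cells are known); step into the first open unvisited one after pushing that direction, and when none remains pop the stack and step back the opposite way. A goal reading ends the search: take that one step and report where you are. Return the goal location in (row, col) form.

==> sense(south)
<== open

==> push(south)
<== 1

==> move(south)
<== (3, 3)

==> sense(south)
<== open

==> push(south)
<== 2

==> move(south)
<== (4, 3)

==> sense(south)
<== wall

==> sense(west)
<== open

==> push(west)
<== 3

==> move(west)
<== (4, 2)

==> sense(south)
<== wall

==> sense(west)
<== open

==> push(west)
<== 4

==> move(west)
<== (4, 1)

==> sense(south)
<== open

==> push(south)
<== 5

==> move(south)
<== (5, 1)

==> sense(south)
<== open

==> push(south)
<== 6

==> move(south)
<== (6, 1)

==> sense(west)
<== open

==> push(west)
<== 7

==> move(west)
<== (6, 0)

==> sense(north)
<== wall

==> pop()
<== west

==> move(east)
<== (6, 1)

==> sense(east)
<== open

==> push(east)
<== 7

==> move(east)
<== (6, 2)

==> sense(east)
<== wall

==> pop()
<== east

==> move(west)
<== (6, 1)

==> pop()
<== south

==> move(north)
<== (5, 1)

==> pop()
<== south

==> move(north)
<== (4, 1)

==> sense(west)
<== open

==> push(west)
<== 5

==> move(west)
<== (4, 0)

==> sense(north)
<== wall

==> pop()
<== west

==> move(east)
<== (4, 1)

==> sense(north)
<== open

==> push(north)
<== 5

==> move(north)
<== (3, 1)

==> sense(north)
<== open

==> push(north)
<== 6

==> move(north)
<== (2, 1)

==> sense(west)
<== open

==> push(west)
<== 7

==> move(west)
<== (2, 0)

==> sense(north)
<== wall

==> pop()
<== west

==> move(east)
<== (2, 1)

==> sense(north)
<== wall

==> sense(east)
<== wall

==> pop()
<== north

==> move(south)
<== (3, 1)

==> sense(east)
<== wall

==> pop()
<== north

==> move(south)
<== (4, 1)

==> pop()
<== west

==> move(east)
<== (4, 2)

==> pop()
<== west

==> move(east)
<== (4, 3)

==> sense(east)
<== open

==> push(east)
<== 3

==> move(east)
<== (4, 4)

==> sense(south)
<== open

==> push(south)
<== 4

==> move(south)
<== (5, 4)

==> sense(south)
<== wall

==> sense(east)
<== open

==> push(east)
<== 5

==> move(east)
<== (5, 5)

==> sense(south)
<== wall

==> sense(north)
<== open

==> push(north)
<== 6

==> move(north)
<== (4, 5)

==> sense(north)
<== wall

==> sense(east)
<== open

==> push(east)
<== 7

==> move(east)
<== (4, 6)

==> sense(south)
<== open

==> push(south)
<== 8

==> move(south)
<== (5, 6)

==> sense(south)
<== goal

==> move(south)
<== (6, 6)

Answer: (6, 6)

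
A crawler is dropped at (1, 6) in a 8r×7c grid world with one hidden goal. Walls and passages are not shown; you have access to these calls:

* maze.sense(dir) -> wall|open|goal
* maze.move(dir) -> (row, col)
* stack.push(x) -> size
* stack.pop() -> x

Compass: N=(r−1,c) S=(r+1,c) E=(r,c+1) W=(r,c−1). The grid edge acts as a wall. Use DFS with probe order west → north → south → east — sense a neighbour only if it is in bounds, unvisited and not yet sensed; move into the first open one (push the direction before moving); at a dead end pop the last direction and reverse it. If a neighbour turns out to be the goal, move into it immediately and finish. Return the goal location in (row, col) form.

// 1. maze.sense(dir='west') == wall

// 2. maze.sense(dir='north') == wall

// 3. maze.sense(dir='south') == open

// 4. stack.push(x='south') == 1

// 5. maze.move(dir='south') == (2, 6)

// 6. maze.sense(dir='west') == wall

// 7. maze.sense(dir='south') == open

// 8. stack.push(x='south') == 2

// 9. maze.move(dir='south') == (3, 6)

// 10. maze.sense(dir='west') == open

// 11. stack.push(x='west') == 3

// 12. maze.move(dir='west') == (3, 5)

// 13. maze.sense(dir='west') == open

// 14. stack.push(x='west') == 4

// 15. maze.move(dir='west') == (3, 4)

// 16. maze.sense(dir='west') == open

// 17. stack.push(x='west') == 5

// 18. maze.move(dir='west') == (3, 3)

// 19. maze.sense(dir='west') == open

// 20. stack.push(x='west') == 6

// 21. maze.move(dir='west') == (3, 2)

// 22. maze.sense(dir='west') == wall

// 23. maze.sense(dir='north') == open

// 24. stack.push(x='north') == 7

// 25. maze.move(dir='north') == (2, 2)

// 26. maze.sense(dir='west') == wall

// 27. maze.sense(dir='north') == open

// 28. stack.push(x='north') == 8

// 29. maze.move(dir='north') == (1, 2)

// 30. maze.sense(dir='west') == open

// 31. stack.push(x='west') == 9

// 32. maze.move(dir='west') == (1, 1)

// 33. maze.sense(dir='west') == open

// 34. stack.push(x='west') == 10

// 35. maze.move(dir='west') == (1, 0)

// 36. maze.sense(dir='north') == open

// 37. stack.push(x='north') == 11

// 38. maze.move(dir='north') == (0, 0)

// 39. maze.sense(dir='east') == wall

// 40. stack.pop() == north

// 41. maze.move(dir='south') == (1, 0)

// 42. maze.sense(dir='south') == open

// 43. stack.push(x='south') == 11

// 44. maze.move(dir='south') == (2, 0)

// 45. maze.sense(dir='south') == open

// 46. stack.push(x='south') == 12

// 47. maze.move(dir='south') == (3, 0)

// 48. maze.sense(dir='south') == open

// 49. stack.push(x='south') == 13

// 50. maze.move(dir='south') == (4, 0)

// 51. maze.sense(dir='south') == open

// 52. stack.push(x='south') == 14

// 53. maze.move(dir='south') == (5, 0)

// 54. maze.sense(dir='south') == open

// 55. stack.push(x='south') == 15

// 56. maze.move(dir='south') == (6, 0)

// 57. maze.sense(dir='south') == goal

// 58. maze.move(dir='south') == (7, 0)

Answer: (7, 0)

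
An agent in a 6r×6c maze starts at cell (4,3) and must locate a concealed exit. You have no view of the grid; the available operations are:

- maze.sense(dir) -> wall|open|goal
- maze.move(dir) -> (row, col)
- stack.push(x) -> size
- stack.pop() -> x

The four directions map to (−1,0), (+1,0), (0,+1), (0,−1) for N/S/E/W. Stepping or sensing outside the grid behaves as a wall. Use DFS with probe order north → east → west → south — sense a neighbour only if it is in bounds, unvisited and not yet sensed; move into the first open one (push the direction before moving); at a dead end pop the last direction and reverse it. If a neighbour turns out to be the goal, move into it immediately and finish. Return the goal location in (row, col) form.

>> sense(dir: north)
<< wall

>> sense(dir: east)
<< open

>> push(x: east)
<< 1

>> move(dir: east)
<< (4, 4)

>> sense(dir: north)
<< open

>> push(x: north)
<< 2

>> move(dir: north)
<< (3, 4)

>> sense(dir: north)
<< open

>> push(x: north)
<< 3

>> move(dir: north)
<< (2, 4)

>> sense(dir: north)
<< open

>> push(x: north)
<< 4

>> move(dir: north)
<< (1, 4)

>> sense(dir: north)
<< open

>> push(x: north)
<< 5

>> move(dir: north)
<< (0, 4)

>> sense(dir: east)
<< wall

>> sense(dir: west)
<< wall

>> pop()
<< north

>> move(dir: south)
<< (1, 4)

>> sense(dir: east)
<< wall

>> sense(dir: west)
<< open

>> push(x: west)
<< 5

>> move(dir: west)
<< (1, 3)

>> sense(dir: west)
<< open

>> push(x: west)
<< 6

>> move(dir: west)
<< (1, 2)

>> sense(dir: north)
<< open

>> push(x: north)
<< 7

>> move(dir: north)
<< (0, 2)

>> sense(dir: west)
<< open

>> push(x: west)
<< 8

>> move(dir: west)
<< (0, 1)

>> sense(dir: west)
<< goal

>> move(dir: west)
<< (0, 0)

Answer: (0, 0)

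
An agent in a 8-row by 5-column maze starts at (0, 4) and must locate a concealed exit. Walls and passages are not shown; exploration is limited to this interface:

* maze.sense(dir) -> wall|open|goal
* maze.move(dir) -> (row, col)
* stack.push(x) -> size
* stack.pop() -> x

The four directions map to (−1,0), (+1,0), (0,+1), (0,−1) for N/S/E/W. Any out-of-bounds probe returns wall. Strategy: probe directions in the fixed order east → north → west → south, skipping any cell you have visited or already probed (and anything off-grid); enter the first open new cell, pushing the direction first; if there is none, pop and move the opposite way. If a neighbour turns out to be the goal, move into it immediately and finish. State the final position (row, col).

[in] sense dir: west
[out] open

[in] push x: west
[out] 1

[in] move dir: west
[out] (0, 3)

[in] sense dir: west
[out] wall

[in] sense dir: south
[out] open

[in] push x: south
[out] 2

[in] move dir: south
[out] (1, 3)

[in] sense dir: east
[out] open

[in] push x: east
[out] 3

[in] move dir: east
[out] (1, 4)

[in] sense dir: south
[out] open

[in] push x: south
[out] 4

[in] move dir: south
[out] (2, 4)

[in] sense dir: west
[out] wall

[in] sense dir: south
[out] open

[in] push x: south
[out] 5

[in] move dir: south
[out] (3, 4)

[in] sense dir: west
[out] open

[in] push x: west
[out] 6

[in] move dir: west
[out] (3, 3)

[in] sense dir: west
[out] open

[in] push x: west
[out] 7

[in] move dir: west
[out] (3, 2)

[in] sense dir: north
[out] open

[in] push x: north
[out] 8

[in] move dir: north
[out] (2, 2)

[in] sense dir: north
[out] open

[in] push x: north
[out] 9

[in] move dir: north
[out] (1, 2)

[in] sense dir: west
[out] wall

[in] pop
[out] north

[in] move dir: south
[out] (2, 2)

[in] sense dir: west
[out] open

[in] push x: west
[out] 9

[in] move dir: west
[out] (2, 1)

[in] sense dir: west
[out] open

[in] push x: west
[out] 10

[in] move dir: west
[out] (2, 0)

[in] sense dir: north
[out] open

[in] push x: north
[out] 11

[in] move dir: north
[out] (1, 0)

[in] sense dir: north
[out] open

[in] push x: north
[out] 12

[in] move dir: north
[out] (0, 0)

[in] sense dir: east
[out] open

[in] push x: east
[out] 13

[in] move dir: east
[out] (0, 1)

[in] pop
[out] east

[in] move dir: west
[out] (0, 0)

[in] pop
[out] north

[in] move dir: south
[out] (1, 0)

[in] pop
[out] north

[in] move dir: south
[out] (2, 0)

[in] sense dir: south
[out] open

[in] push x: south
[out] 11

[in] move dir: south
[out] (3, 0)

[in] sense dir: east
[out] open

[in] push x: east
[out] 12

[in] move dir: east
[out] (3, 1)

[in] sense dir: south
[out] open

[in] push x: south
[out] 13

[in] move dir: south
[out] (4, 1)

[in] sense dir: east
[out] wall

[in] sense dir: west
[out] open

[in] push x: west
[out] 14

[in] move dir: west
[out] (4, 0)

[in] sense dir: south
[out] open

[in] push x: south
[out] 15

[in] move dir: south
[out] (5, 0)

[in] sense dir: east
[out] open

[in] push x: east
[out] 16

[in] move dir: east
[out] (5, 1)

[in] sense dir: east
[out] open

[in] push x: east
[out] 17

[in] move dir: east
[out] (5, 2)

[in] sense dir: east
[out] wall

[in] sense dir: south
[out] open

[in] push x: south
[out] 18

[in] move dir: south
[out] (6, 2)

[in] sense dir: east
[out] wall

[in] sense dir: west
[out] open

[in] push x: west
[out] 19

[in] move dir: west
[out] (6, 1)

[in] sense dir: west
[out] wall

[in] sense dir: south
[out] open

[in] push x: south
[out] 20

[in] move dir: south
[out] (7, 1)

[in] sense dir: east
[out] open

[in] push x: east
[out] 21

[in] move dir: east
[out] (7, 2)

[in] sense dir: east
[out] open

[in] push x: east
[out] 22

[in] move dir: east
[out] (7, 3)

[in] sense dir: east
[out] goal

[in] move dir: east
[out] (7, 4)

Answer: (7, 4)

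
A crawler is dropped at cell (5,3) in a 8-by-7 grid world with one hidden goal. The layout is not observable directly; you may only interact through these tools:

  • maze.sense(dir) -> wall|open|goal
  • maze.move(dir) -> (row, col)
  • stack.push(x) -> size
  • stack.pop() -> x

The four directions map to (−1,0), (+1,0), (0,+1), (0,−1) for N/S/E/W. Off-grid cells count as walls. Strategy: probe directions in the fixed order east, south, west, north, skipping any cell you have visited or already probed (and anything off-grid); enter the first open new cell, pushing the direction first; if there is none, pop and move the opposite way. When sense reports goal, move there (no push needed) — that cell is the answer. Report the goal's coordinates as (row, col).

Invoking sense passing dir='east', and observe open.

I invoke push passing x='east', and see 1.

I run move passing dir='east', and see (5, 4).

I call sense passing dir='east', and observe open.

I invoke push passing x='east', which returns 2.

Next I call move passing dir='east', yielding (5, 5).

Now I run sense passing dir='east', — result: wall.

Then sense passing dir='south', and get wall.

Next I call sense passing dir='north', — result: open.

I run push passing x='north', — result: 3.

Calling move passing dir='north', — result: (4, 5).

I call sense passing dir='east', giving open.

Then push passing x='east', : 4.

Using move passing dir='east', and get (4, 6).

I run sense passing dir='north', yielding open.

I call push passing x='north', — result: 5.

I invoke move passing dir='north', which returns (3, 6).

Invoking sense passing dir='west', → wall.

Then sense passing dir='north', and get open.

I try push passing x='north', yielding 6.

I call move passing dir='north', and get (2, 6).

I try sense passing dir='west', — result: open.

I use push passing x='west', and observe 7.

I use move passing dir='west', → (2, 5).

Then sense passing dir='west', and observe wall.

I invoke sense passing dir='north', and see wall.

Calling pop, yielding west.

Next I call move passing dir='east', which returns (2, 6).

Next I call sense passing dir='north', → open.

Now I run push passing x='north', : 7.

Invoking move passing dir='north', which returns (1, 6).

Invoking sense passing dir='north', : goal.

Using move passing dir='north', : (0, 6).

Answer: (0, 6)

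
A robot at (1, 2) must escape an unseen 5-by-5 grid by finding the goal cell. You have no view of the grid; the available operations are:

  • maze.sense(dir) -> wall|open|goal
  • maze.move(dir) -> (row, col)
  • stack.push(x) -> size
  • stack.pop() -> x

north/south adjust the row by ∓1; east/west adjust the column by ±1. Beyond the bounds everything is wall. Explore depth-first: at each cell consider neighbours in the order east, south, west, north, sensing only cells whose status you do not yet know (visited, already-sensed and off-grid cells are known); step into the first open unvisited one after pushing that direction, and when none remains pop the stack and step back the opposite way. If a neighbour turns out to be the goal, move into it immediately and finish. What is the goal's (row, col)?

CALL sense[dir: east]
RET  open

CALL push[x: east]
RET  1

CALL move[dir: east]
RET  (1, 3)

CALL sense[dir: east]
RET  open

CALL push[x: east]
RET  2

CALL move[dir: east]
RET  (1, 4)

CALL sense[dir: south]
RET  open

CALL push[x: south]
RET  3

CALL move[dir: south]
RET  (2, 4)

CALL sense[dir: south]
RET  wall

CALL sense[dir: west]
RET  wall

CALL pop[]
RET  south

CALL move[dir: north]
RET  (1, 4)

CALL sense[dir: north]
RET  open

CALL push[x: north]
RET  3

CALL move[dir: north]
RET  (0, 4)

CALL sense[dir: west]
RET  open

CALL push[x: west]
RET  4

CALL move[dir: west]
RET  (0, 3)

CALL sense[dir: west]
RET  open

CALL push[x: west]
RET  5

CALL move[dir: west]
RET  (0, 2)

CALL sense[dir: west]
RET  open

CALL push[x: west]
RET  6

CALL move[dir: west]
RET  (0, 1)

CALL sense[dir: south]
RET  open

CALL push[x: south]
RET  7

CALL move[dir: south]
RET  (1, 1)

CALL sense[dir: south]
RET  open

CALL push[x: south]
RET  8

CALL move[dir: south]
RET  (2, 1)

CALL sense[dir: east]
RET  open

CALL push[x: east]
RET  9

CALL move[dir: east]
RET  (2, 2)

CALL sense[dir: south]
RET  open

CALL push[x: south]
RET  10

CALL move[dir: south]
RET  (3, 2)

CALL sense[dir: east]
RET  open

CALL push[x: east]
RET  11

CALL move[dir: east]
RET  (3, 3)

CALL sense[dir: south]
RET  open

CALL push[x: south]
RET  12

CALL move[dir: south]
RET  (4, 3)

CALL sense[dir: east]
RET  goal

CALL move[dir: east]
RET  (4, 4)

Answer: (4, 4)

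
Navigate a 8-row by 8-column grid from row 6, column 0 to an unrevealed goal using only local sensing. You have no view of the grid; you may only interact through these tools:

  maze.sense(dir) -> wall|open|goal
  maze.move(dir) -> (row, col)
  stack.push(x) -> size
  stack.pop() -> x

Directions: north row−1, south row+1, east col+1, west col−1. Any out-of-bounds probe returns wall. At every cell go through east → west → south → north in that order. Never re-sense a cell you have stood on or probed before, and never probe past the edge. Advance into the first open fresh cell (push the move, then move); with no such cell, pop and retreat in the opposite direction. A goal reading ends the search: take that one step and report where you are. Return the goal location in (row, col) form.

! 1. sense(dir=east) ~> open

! 2. push(x=east) ~> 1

! 3. move(dir=east) ~> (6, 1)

! 4. sense(dir=east) ~> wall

! 5. sense(dir=south) ~> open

! 6. push(x=south) ~> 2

! 7. move(dir=south) ~> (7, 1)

! 8. sense(dir=east) ~> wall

! 9. sense(dir=west) ~> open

! 10. push(x=west) ~> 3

! 11. move(dir=west) ~> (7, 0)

! 12. pop() ~> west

! 13. move(dir=east) ~> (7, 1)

! 14. pop() ~> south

! 15. move(dir=north) ~> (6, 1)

! 16. sense(dir=north) ~> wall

! 17. pop() ~> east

! 18. move(dir=west) ~> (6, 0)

! 19. sense(dir=north) ~> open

! 20. push(x=north) ~> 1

! 21. move(dir=north) ~> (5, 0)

! 22. sense(dir=north) ~> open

! 23. push(x=north) ~> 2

! 24. move(dir=north) ~> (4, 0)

! 25. sense(dir=east) ~> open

! 26. push(x=east) ~> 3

! 27. move(dir=east) ~> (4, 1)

! 28. sense(dir=east) ~> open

! 29. push(x=east) ~> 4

! 30. move(dir=east) ~> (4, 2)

! 31. sense(dir=east) ~> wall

! 32. sense(dir=south) ~> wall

! 33. sense(dir=north) ~> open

! 34. push(x=north) ~> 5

! 35. move(dir=north) ~> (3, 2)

! 36. sense(dir=east) ~> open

! 37. push(x=east) ~> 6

! 38. move(dir=east) ~> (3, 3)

! 39. sense(dir=east) ~> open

! 40. push(x=east) ~> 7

! 41. move(dir=east) ~> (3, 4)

! 42. sense(dir=east) ~> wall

! 43. sense(dir=south) ~> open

! 44. push(x=south) ~> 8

! 45. move(dir=south) ~> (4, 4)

! 46. sense(dir=east) ~> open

! 47. push(x=east) ~> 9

! 48. move(dir=east) ~> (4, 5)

! 49. sense(dir=east) ~> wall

! 50. sense(dir=south) ~> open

! 51. push(x=south) ~> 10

! 52. move(dir=south) ~> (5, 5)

! 53. sense(dir=east) ~> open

! 54. push(x=east) ~> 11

! 55. move(dir=east) ~> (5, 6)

! 56. sense(dir=east) ~> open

! 57. push(x=east) ~> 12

! 58. move(dir=east) ~> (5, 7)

! 59. sense(dir=south) ~> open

! 60. push(x=south) ~> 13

! 61. move(dir=south) ~> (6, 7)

! 62. sense(dir=west) ~> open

! 63. push(x=west) ~> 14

! 64. move(dir=west) ~> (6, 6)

! 65. sense(dir=west) ~> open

! 66. push(x=west) ~> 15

! 67. move(dir=west) ~> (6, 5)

! 68. sense(dir=west) ~> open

! 69. push(x=west) ~> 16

! 70. move(dir=west) ~> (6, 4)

! 71. sense(dir=west) ~> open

! 72. push(x=west) ~> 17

! 73. move(dir=west) ~> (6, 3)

! 74. sense(dir=south) ~> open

! 75. push(x=south) ~> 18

! 76. move(dir=south) ~> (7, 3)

! 77. sense(dir=east) ~> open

! 78. push(x=east) ~> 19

! 79. move(dir=east) ~> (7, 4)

! 80. sense(dir=east) ~> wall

! 81. pop() ~> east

! 82. move(dir=west) ~> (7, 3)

! 83. pop() ~> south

! 84. move(dir=north) ~> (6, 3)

! 85. sense(dir=north) ~> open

! 86. push(x=north) ~> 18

! 87. move(dir=north) ~> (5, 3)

! 88. sense(dir=east) ~> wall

! 89. pop() ~> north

! 90. move(dir=south) ~> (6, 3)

! 91. pop() ~> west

! 92. move(dir=east) ~> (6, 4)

! 93. pop() ~> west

! 94. move(dir=east) ~> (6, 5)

! 95. pop() ~> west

! 96. move(dir=east) ~> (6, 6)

! 97. sense(dir=south) ~> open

! 98. push(x=south) ~> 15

! 99. move(dir=south) ~> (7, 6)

! 100. sense(dir=east) ~> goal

! 101. move(dir=east) ~> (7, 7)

Answer: (7, 7)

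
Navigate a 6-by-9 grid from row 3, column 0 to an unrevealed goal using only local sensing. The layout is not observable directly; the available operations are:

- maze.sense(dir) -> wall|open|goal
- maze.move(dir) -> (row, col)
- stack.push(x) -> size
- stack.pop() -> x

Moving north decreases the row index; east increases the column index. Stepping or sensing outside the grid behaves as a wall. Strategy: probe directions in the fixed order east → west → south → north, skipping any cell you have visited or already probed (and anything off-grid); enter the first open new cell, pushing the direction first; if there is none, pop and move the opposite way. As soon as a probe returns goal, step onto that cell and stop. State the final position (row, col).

-> maze.sense(dir='east')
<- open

-> stack.push(x='east')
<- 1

-> maze.move(dir='east')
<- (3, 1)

-> maze.sense(dir='east')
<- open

-> stack.push(x='east')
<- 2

-> maze.move(dir='east')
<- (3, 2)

-> maze.sense(dir='east')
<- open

-> stack.push(x='east')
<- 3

-> maze.move(dir='east')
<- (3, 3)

-> maze.sense(dir='east')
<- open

-> stack.push(x='east')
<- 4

-> maze.move(dir='east')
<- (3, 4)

-> maze.sense(dir='east')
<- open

-> stack.push(x='east')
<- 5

-> maze.move(dir='east')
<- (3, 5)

-> maze.sense(dir='east')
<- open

-> stack.push(x='east')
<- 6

-> maze.move(dir='east')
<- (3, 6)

-> maze.sense(dir='east')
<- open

-> stack.push(x='east')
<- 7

-> maze.move(dir='east')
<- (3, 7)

-> maze.sense(dir='east')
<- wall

-> maze.sense(dir='south')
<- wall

-> maze.sense(dir='north')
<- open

-> stack.push(x='north')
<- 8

-> maze.move(dir='north')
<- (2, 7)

-> maze.sense(dir='east')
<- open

-> stack.push(x='east')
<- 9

-> maze.move(dir='east')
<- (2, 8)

-> maze.sense(dir='north')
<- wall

-> stack.pop()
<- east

-> maze.move(dir='west')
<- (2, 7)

-> maze.sense(dir='west')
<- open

-> stack.push(x='west')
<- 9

-> maze.move(dir='west')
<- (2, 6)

-> maze.sense(dir='west')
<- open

-> stack.push(x='west')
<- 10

-> maze.move(dir='west')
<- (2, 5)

-> maze.sense(dir='west')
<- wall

-> maze.sense(dir='north')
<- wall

-> stack.pop()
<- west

-> maze.move(dir='east')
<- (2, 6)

-> maze.sense(dir='north')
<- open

-> stack.push(x='north')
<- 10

-> maze.move(dir='north')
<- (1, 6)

-> maze.sense(dir='east')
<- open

-> stack.push(x='east')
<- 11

-> maze.move(dir='east')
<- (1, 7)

-> maze.sense(dir='north')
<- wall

-> stack.pop()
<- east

-> maze.move(dir='west')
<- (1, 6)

-> maze.sense(dir='north')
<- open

-> stack.push(x='north')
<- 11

-> maze.move(dir='north')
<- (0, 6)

-> maze.sense(dir='west')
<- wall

-> stack.pop()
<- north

-> maze.move(dir='south')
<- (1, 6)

-> stack.pop()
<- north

-> maze.move(dir='south')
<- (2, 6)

-> stack.pop()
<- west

-> maze.move(dir='east')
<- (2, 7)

-> stack.pop()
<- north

-> maze.move(dir='south')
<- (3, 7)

-> stack.pop()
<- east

-> maze.move(dir='west')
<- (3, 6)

-> maze.sense(dir='south')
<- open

-> stack.push(x='south')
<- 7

-> maze.move(dir='south')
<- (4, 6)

-> maze.sense(dir='west')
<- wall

-> maze.sense(dir='south')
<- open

-> stack.push(x='south')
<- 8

-> maze.move(dir='south')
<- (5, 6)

-> maze.sense(dir='east')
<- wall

-> maze.sense(dir='west')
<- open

-> stack.push(x='west')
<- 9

-> maze.move(dir='west')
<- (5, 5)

-> maze.sense(dir='west')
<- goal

-> maze.move(dir='west')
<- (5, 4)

Answer: (5, 4)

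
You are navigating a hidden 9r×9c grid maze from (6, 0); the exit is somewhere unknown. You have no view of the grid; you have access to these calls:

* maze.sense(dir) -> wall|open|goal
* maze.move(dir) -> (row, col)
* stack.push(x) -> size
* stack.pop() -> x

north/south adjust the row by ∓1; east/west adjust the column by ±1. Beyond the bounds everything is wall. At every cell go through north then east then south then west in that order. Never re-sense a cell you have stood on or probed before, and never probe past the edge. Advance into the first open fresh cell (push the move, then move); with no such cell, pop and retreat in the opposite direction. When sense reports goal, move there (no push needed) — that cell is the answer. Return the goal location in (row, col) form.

-- 1. maze.sense(dir: north) == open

-- 2. stack.push(x: north) == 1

-- 3. maze.move(dir: north) == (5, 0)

-- 4. maze.sense(dir: north) == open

-- 5. stack.push(x: north) == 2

-- 6. maze.move(dir: north) == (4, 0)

-- 7. maze.sense(dir: north) == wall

-- 8. maze.sense(dir: east) == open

-- 9. stack.push(x: east) == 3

-- 10. maze.move(dir: east) == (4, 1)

-- 11. maze.sense(dir: north) == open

-- 12. stack.push(x: north) == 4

-- 13. maze.move(dir: north) == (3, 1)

-- 14. maze.sense(dir: north) == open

-- 15. stack.push(x: north) == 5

-- 16. maze.move(dir: north) == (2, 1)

-- 17. maze.sense(dir: north) == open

-- 18. stack.push(x: north) == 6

-- 19. maze.move(dir: north) == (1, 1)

-- 20. maze.sense(dir: north) == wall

-- 21. maze.sense(dir: east) == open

-- 22. stack.push(x: east) == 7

-- 23. maze.move(dir: east) == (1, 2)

-- 24. maze.sense(dir: north) == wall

-- 25. maze.sense(dir: east) == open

-- 26. stack.push(x: east) == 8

-- 27. maze.move(dir: east) == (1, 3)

-- 28. maze.sense(dir: north) == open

-- 29. stack.push(x: north) == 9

-- 30. maze.move(dir: north) == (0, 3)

-- 31. maze.sense(dir: east) == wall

-- 32. stack.pop() == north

-- 33. maze.move(dir: south) == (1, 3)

-- 34. maze.sense(dir: east) == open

-- 35. stack.push(x: east) == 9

-- 36. maze.move(dir: east) == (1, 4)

-- 37. maze.sense(dir: east) == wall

-- 38. maze.sense(dir: south) == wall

-- 39. stack.pop() == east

-- 40. maze.move(dir: west) == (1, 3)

-- 41. maze.sense(dir: south) == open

-- 42. stack.push(x: south) == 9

-- 43. maze.move(dir: south) == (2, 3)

-- 44. maze.sense(dir: south) == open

-- 45. stack.push(x: south) == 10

-- 46. maze.move(dir: south) == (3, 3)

-- 47. maze.sense(dir: east) == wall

-- 48. maze.sense(dir: south) == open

-- 49. stack.push(x: south) == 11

-- 50. maze.move(dir: south) == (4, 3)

-- 51. maze.sense(dir: east) == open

-- 52. stack.push(x: east) == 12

-- 53. maze.move(dir: east) == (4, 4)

-- 54. maze.sense(dir: east) == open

-- 55. stack.push(x: east) == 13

-- 56. maze.move(dir: east) == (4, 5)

-- 57. maze.sense(dir: north) == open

-- 58. stack.push(x: north) == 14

-- 59. maze.move(dir: north) == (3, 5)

-- 60. maze.sense(dir: north) == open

-- 61. stack.push(x: north) == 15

-- 62. maze.move(dir: north) == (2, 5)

-- 63. maze.sense(dir: east) == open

-- 64. stack.push(x: east) == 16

-- 65. maze.move(dir: east) == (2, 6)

-- 66. maze.sense(dir: north) == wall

-- 67. maze.sense(dir: east) == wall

-- 68. maze.sense(dir: south) == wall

-- 69. stack.pop() == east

-- 70. maze.move(dir: west) == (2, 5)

-- 71. stack.pop() == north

-- 72. maze.move(dir: south) == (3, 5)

-- 73. stack.pop() == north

-- 74. maze.move(dir: south) == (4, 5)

-- 75. maze.sense(dir: east) == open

-- 76. stack.push(x: east) == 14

-- 77. maze.move(dir: east) == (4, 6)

-- 78. maze.sense(dir: east) == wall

-- 79. maze.sense(dir: south) == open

-- 80. stack.push(x: south) == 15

-- 81. maze.move(dir: south) == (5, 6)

-- 82. maze.sense(dir: east) == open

-- 83. stack.push(x: east) == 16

-- 84. maze.move(dir: east) == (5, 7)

-- 85. maze.sense(dir: east) == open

-- 86. stack.push(x: east) == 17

-- 87. maze.move(dir: east) == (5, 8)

-- 88. maze.sense(dir: north) == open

-- 89. stack.push(x: north) == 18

-- 90. maze.move(dir: north) == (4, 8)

-- 91. maze.sense(dir: north) == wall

-- 92. stack.pop() == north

-- 93. maze.move(dir: south) == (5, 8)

-- 94. maze.sense(dir: south) == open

-- 95. stack.push(x: south) == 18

-- 96. maze.move(dir: south) == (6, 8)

-- 97. maze.sense(dir: south) == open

-- 98. stack.push(x: south) == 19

-- 99. maze.move(dir: south) == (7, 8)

-- 100. maze.sense(dir: south) == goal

-- 101. maze.move(dir: south) == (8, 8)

Answer: (8, 8)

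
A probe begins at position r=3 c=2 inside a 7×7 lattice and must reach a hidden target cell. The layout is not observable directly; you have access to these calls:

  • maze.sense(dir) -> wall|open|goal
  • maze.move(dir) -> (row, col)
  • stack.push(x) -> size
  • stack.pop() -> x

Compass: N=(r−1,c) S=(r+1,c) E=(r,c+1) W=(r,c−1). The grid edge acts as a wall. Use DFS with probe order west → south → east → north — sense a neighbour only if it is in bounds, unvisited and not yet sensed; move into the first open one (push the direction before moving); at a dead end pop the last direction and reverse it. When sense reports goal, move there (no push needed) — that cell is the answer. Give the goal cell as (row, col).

// 1. sense(west) : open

// 2. push(west) : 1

// 3. move(west) : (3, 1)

// 4. sense(west) : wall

// 5. sense(south) : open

// 6. push(south) : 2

// 7. move(south) : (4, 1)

// 8. sense(west) : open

// 9. push(west) : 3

// 10. move(west) : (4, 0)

// 11. sense(south) : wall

// 12. pop() : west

// 13. move(east) : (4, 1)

// 14. sense(south) : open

// 15. push(south) : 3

// 16. move(south) : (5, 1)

// 17. sense(south) : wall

// 18. sense(east) : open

// 19. push(east) : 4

// 20. move(east) : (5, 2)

// 21. sense(south) : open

// 22. push(south) : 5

// 23. move(south) : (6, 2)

// 24. sense(east) : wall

// 25. pop() : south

// 26. move(north) : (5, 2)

// 27. sense(east) : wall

// 28. sense(north) : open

// 29. push(north) : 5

// 30. move(north) : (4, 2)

// 31. sense(east) : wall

// 32. pop() : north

// 33. move(south) : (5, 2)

// 34. pop() : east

// 35. move(west) : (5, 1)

// 36. pop() : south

// 37. move(north) : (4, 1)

// 38. pop() : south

// 39. move(north) : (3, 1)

// 40. sense(north) : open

// 41. push(north) : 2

// 42. move(north) : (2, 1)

// 43. sense(west) : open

// 44. push(west) : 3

// 45. move(west) : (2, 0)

// 46. sense(north) : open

// 47. push(north) : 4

// 48. move(north) : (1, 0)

// 49. sense(east) : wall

// 50. sense(north) : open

// 51. push(north) : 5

// 52. move(north) : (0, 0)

// 53. sense(east) : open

// 54. push(east) : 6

// 55. move(east) : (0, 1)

// 56. sense(east) : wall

// 57. pop() : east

// 58. move(west) : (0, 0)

// 59. pop() : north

// 60. move(south) : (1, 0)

// 61. pop() : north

// 62. move(south) : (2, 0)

// 63. pop() : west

// 64. move(east) : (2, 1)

// 65. sense(east) : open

// 66. push(east) : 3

// 67. move(east) : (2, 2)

// 68. sense(east) : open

// 69. push(east) : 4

// 70. move(east) : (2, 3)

// 71. sense(south) : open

// 72. push(south) : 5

// 73. move(south) : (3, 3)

// 74. sense(east) : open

// 75. push(east) : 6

// 76. move(east) : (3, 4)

// 77. sense(south) : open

// 78. push(south) : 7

// 79. move(south) : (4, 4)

// 80. sense(south) : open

// 81. push(south) : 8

// 82. move(south) : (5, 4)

// 83. sense(south) : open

// 84. push(south) : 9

// 85. move(south) : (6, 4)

// 86. sense(east) : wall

// 87. pop() : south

// 88. move(north) : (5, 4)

// 89. sense(east) : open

// 90. push(east) : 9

// 91. move(east) : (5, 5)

// 92. sense(east) : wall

// 93. sense(north) : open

// 94. push(north) : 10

// 95. move(north) : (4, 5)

// 96. sense(east) : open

// 97. push(east) : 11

// 98. move(east) : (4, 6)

// 99. sense(north) : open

// 100. push(north) : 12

// 101. move(north) : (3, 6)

// 102. sense(west) : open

// 103. push(west) : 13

// 104. move(west) : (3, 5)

// 105. sense(north) : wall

// 106. pop() : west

// 107. move(east) : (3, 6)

// 108. sense(north) : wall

// 109. pop() : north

// 110. move(south) : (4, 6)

// 111. pop() : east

// 112. move(west) : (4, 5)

// 113. pop() : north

// 114. move(south) : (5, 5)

// 115. pop() : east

// 116. move(west) : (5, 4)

// 117. pop() : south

// 118. move(north) : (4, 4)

// 119. pop() : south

// 120. move(north) : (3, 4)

// 121. sense(north) : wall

// 122. pop() : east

// 123. move(west) : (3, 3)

// 124. pop() : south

// 125. move(north) : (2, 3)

// 126. sense(north) : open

// 127. push(north) : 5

// 128. move(north) : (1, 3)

// 129. sense(west) : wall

// 130. sense(east) : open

// 131. push(east) : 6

// 132. move(east) : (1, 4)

// 133. sense(east) : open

// 134. push(east) : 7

// 135. move(east) : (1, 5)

// 136. sense(east) : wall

// 137. sense(north) : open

// 138. push(north) : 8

// 139. move(north) : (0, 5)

// 140. sense(west) : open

// 141. push(west) : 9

// 142. move(west) : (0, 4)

// 143. sense(west) : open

// 144. push(west) : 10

// 145. move(west) : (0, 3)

// 146. pop() : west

// 147. move(east) : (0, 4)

// 148. pop() : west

// 149. move(east) : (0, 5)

// 150. sense(east) : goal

// 151. move(east) : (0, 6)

Answer: (0, 6)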